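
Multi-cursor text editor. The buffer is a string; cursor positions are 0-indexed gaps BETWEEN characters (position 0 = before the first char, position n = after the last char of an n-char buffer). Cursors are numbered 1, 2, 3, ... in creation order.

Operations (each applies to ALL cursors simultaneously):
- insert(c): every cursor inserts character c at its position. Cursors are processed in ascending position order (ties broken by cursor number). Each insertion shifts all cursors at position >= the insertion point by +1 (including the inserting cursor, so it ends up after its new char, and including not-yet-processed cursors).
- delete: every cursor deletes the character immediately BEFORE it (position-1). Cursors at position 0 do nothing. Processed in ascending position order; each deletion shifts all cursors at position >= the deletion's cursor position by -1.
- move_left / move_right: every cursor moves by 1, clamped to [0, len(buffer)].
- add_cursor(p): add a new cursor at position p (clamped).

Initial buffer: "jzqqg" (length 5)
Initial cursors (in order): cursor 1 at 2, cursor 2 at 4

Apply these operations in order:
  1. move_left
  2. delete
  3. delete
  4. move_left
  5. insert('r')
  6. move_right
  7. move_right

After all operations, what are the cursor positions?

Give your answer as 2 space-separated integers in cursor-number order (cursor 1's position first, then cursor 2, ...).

After op 1 (move_left): buffer="jzqqg" (len 5), cursors c1@1 c2@3, authorship .....
After op 2 (delete): buffer="zqg" (len 3), cursors c1@0 c2@1, authorship ...
After op 3 (delete): buffer="qg" (len 2), cursors c1@0 c2@0, authorship ..
After op 4 (move_left): buffer="qg" (len 2), cursors c1@0 c2@0, authorship ..
After op 5 (insert('r')): buffer="rrqg" (len 4), cursors c1@2 c2@2, authorship 12..
After op 6 (move_right): buffer="rrqg" (len 4), cursors c1@3 c2@3, authorship 12..
After op 7 (move_right): buffer="rrqg" (len 4), cursors c1@4 c2@4, authorship 12..

Answer: 4 4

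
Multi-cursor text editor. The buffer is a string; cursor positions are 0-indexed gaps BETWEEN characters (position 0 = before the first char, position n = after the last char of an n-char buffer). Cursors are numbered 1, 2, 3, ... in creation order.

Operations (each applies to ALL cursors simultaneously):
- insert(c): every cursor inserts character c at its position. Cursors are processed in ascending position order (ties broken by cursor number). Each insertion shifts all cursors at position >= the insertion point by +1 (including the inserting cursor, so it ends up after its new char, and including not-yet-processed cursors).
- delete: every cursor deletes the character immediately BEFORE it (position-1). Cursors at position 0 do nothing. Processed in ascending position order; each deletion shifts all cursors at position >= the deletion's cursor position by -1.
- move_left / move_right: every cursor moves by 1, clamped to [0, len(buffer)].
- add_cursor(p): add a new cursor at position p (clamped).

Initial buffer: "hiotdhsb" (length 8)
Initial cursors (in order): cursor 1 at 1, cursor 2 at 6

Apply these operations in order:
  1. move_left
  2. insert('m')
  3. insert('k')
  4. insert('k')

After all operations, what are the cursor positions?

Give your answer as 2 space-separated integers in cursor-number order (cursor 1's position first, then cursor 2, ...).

After op 1 (move_left): buffer="hiotdhsb" (len 8), cursors c1@0 c2@5, authorship ........
After op 2 (insert('m')): buffer="mhiotdmhsb" (len 10), cursors c1@1 c2@7, authorship 1.....2...
After op 3 (insert('k')): buffer="mkhiotdmkhsb" (len 12), cursors c1@2 c2@9, authorship 11.....22...
After op 4 (insert('k')): buffer="mkkhiotdmkkhsb" (len 14), cursors c1@3 c2@11, authorship 111.....222...

Answer: 3 11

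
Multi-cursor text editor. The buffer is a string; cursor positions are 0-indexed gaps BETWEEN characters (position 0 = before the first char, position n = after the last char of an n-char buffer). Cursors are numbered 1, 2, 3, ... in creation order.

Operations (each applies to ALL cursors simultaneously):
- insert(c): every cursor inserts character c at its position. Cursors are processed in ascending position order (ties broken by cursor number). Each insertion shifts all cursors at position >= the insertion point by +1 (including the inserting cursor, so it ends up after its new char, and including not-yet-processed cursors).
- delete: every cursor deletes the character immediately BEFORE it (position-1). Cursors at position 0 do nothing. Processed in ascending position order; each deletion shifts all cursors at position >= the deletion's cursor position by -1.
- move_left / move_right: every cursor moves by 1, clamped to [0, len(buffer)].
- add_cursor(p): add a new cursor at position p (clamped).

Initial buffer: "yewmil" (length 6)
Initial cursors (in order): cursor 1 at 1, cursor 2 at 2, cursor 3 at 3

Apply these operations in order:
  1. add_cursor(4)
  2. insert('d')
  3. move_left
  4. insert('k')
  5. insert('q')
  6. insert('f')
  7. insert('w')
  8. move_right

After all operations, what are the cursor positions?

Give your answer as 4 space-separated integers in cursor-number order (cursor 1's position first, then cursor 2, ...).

Answer: 6 12 18 24

Derivation:
After op 1 (add_cursor(4)): buffer="yewmil" (len 6), cursors c1@1 c2@2 c3@3 c4@4, authorship ......
After op 2 (insert('d')): buffer="ydedwdmdil" (len 10), cursors c1@2 c2@4 c3@6 c4@8, authorship .1.2.3.4..
After op 3 (move_left): buffer="ydedwdmdil" (len 10), cursors c1@1 c2@3 c3@5 c4@7, authorship .1.2.3.4..
After op 4 (insert('k')): buffer="ykdekdwkdmkdil" (len 14), cursors c1@2 c2@5 c3@8 c4@11, authorship .11.22.33.44..
After op 5 (insert('q')): buffer="ykqdekqdwkqdmkqdil" (len 18), cursors c1@3 c2@7 c3@11 c4@15, authorship .111.222.333.444..
After op 6 (insert('f')): buffer="ykqfdekqfdwkqfdmkqfdil" (len 22), cursors c1@4 c2@9 c3@14 c4@19, authorship .1111.2222.3333.4444..
After op 7 (insert('w')): buffer="ykqfwdekqfwdwkqfwdmkqfwdil" (len 26), cursors c1@5 c2@11 c3@17 c4@23, authorship .11111.22222.33333.44444..
After op 8 (move_right): buffer="ykqfwdekqfwdwkqfwdmkqfwdil" (len 26), cursors c1@6 c2@12 c3@18 c4@24, authorship .11111.22222.33333.44444..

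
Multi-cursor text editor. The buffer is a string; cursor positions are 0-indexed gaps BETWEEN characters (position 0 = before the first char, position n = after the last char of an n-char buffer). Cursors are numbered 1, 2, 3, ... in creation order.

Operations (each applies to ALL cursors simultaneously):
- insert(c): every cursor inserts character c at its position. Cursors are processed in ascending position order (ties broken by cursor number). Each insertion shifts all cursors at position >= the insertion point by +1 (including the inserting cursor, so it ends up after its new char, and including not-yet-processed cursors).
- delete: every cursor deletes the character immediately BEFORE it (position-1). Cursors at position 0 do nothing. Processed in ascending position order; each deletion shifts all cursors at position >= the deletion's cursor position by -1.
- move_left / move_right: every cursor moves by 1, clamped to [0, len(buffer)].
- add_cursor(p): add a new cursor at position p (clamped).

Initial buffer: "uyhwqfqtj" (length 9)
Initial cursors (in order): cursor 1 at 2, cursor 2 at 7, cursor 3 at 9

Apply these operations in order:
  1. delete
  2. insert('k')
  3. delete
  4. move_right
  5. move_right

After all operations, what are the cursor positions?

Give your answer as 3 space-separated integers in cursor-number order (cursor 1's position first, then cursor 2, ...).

After op 1 (delete): buffer="uhwqft" (len 6), cursors c1@1 c2@5 c3@6, authorship ......
After op 2 (insert('k')): buffer="ukhwqfktk" (len 9), cursors c1@2 c2@7 c3@9, authorship .1....2.3
After op 3 (delete): buffer="uhwqft" (len 6), cursors c1@1 c2@5 c3@6, authorship ......
After op 4 (move_right): buffer="uhwqft" (len 6), cursors c1@2 c2@6 c3@6, authorship ......
After op 5 (move_right): buffer="uhwqft" (len 6), cursors c1@3 c2@6 c3@6, authorship ......

Answer: 3 6 6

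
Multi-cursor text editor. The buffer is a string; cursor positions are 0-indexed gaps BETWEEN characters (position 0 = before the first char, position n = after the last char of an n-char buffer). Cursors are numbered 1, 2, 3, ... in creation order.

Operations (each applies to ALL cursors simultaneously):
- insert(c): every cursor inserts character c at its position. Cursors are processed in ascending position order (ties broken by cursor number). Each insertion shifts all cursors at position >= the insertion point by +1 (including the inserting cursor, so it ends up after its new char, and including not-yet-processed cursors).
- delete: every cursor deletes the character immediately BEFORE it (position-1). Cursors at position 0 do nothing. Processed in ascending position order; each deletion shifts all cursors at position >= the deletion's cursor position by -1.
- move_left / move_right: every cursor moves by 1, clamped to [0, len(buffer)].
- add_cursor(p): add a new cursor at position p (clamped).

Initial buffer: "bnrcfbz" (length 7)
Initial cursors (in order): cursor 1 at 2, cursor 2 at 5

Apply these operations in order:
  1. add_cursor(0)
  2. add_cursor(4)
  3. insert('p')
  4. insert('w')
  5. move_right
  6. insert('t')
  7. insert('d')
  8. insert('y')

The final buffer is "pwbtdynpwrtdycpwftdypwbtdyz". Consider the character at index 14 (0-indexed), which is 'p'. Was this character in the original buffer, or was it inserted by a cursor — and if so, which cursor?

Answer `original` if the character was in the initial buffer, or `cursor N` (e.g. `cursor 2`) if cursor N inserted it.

After op 1 (add_cursor(0)): buffer="bnrcfbz" (len 7), cursors c3@0 c1@2 c2@5, authorship .......
After op 2 (add_cursor(4)): buffer="bnrcfbz" (len 7), cursors c3@0 c1@2 c4@4 c2@5, authorship .......
After op 3 (insert('p')): buffer="pbnprcpfpbz" (len 11), cursors c3@1 c1@4 c4@7 c2@9, authorship 3..1..4.2..
After op 4 (insert('w')): buffer="pwbnpwrcpwfpwbz" (len 15), cursors c3@2 c1@6 c4@10 c2@13, authorship 33..11..44.22..
After op 5 (move_right): buffer="pwbnpwrcpwfpwbz" (len 15), cursors c3@3 c1@7 c4@11 c2@14, authorship 33..11..44.22..
After op 6 (insert('t')): buffer="pwbtnpwrtcpwftpwbtz" (len 19), cursors c3@4 c1@9 c4@14 c2@18, authorship 33.3.11.1.44.422.2.
After op 7 (insert('d')): buffer="pwbtdnpwrtdcpwftdpwbtdz" (len 23), cursors c3@5 c1@11 c4@17 c2@22, authorship 33.33.11.11.44.4422.22.
After op 8 (insert('y')): buffer="pwbtdynpwrtdycpwftdypwbtdyz" (len 27), cursors c3@6 c1@13 c4@20 c2@26, authorship 33.333.11.111.44.44422.222.
Authorship (.=original, N=cursor N): 3 3 . 3 3 3 . 1 1 . 1 1 1 . 4 4 . 4 4 4 2 2 . 2 2 2 .
Index 14: author = 4

Answer: cursor 4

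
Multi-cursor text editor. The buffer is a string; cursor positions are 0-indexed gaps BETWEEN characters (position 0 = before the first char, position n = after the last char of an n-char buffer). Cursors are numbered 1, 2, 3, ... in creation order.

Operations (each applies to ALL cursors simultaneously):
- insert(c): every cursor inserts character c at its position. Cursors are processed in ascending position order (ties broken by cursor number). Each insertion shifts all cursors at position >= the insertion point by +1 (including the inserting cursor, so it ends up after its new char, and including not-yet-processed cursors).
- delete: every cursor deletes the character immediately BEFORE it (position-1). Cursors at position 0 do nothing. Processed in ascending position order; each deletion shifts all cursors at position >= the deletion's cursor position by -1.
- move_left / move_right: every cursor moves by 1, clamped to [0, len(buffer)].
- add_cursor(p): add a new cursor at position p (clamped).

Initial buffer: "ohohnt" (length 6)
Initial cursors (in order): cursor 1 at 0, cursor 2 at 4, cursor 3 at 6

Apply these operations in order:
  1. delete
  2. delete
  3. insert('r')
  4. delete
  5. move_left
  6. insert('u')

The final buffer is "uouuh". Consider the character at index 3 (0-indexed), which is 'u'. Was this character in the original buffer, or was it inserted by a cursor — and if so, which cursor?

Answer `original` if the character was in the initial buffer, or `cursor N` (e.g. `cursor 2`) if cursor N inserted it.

Answer: cursor 3

Derivation:
After op 1 (delete): buffer="ohon" (len 4), cursors c1@0 c2@3 c3@4, authorship ....
After op 2 (delete): buffer="oh" (len 2), cursors c1@0 c2@2 c3@2, authorship ..
After op 3 (insert('r')): buffer="rohrr" (len 5), cursors c1@1 c2@5 c3@5, authorship 1..23
After op 4 (delete): buffer="oh" (len 2), cursors c1@0 c2@2 c3@2, authorship ..
After op 5 (move_left): buffer="oh" (len 2), cursors c1@0 c2@1 c3@1, authorship ..
After op 6 (insert('u')): buffer="uouuh" (len 5), cursors c1@1 c2@4 c3@4, authorship 1.23.
Authorship (.=original, N=cursor N): 1 . 2 3 .
Index 3: author = 3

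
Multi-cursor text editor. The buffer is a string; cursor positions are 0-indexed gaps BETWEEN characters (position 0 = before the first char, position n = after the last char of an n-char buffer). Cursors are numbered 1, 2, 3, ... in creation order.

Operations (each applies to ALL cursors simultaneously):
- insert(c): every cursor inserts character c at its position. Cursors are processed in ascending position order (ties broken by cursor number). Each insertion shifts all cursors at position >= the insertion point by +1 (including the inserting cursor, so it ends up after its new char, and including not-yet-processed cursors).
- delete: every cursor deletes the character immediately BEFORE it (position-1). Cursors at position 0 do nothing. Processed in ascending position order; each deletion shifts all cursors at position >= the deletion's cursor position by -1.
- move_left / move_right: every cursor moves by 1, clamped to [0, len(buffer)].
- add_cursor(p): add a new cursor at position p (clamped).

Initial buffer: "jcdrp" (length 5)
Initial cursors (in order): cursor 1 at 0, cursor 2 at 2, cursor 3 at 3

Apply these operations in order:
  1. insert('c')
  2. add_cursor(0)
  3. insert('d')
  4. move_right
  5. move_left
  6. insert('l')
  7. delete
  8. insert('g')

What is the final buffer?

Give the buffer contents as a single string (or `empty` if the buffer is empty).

After op 1 (insert('c')): buffer="cjccdcrp" (len 8), cursors c1@1 c2@4 c3@6, authorship 1..2.3..
After op 2 (add_cursor(0)): buffer="cjccdcrp" (len 8), cursors c4@0 c1@1 c2@4 c3@6, authorship 1..2.3..
After op 3 (insert('d')): buffer="dcdjccddcdrp" (len 12), cursors c4@1 c1@3 c2@7 c3@10, authorship 411..22.33..
After op 4 (move_right): buffer="dcdjccddcdrp" (len 12), cursors c4@2 c1@4 c2@8 c3@11, authorship 411..22.33..
After op 5 (move_left): buffer="dcdjccddcdrp" (len 12), cursors c4@1 c1@3 c2@7 c3@10, authorship 411..22.33..
After op 6 (insert('l')): buffer="dlcdljccdldcdlrp" (len 16), cursors c4@2 c1@5 c2@10 c3@14, authorship 44111..222.333..
After op 7 (delete): buffer="dcdjccddcdrp" (len 12), cursors c4@1 c1@3 c2@7 c3@10, authorship 411..22.33..
After op 8 (insert('g')): buffer="dgcdgjccdgdcdgrp" (len 16), cursors c4@2 c1@5 c2@10 c3@14, authorship 44111..222.333..

Answer: dgcdgjccdgdcdgrp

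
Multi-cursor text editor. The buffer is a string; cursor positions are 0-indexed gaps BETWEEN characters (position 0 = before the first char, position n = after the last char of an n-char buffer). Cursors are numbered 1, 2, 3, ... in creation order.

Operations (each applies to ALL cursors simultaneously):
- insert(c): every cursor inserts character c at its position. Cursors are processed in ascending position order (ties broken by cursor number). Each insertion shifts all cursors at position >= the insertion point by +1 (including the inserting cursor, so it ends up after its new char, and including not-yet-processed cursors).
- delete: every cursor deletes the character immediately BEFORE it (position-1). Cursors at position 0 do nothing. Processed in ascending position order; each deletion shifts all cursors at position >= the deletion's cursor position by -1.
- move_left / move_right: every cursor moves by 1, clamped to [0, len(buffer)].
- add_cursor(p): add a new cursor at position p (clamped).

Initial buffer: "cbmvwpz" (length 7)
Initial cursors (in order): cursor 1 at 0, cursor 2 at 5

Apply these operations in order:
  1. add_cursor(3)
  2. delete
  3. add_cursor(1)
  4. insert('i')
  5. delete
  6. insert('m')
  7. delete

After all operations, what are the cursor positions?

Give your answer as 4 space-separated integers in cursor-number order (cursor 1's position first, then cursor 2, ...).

After op 1 (add_cursor(3)): buffer="cbmvwpz" (len 7), cursors c1@0 c3@3 c2@5, authorship .......
After op 2 (delete): buffer="cbvpz" (len 5), cursors c1@0 c3@2 c2@3, authorship .....
After op 3 (add_cursor(1)): buffer="cbvpz" (len 5), cursors c1@0 c4@1 c3@2 c2@3, authorship .....
After op 4 (insert('i')): buffer="icibivipz" (len 9), cursors c1@1 c4@3 c3@5 c2@7, authorship 1.4.3.2..
After op 5 (delete): buffer="cbvpz" (len 5), cursors c1@0 c4@1 c3@2 c2@3, authorship .....
After op 6 (insert('m')): buffer="mcmbmvmpz" (len 9), cursors c1@1 c4@3 c3@5 c2@7, authorship 1.4.3.2..
After op 7 (delete): buffer="cbvpz" (len 5), cursors c1@0 c4@1 c3@2 c2@3, authorship .....

Answer: 0 3 2 1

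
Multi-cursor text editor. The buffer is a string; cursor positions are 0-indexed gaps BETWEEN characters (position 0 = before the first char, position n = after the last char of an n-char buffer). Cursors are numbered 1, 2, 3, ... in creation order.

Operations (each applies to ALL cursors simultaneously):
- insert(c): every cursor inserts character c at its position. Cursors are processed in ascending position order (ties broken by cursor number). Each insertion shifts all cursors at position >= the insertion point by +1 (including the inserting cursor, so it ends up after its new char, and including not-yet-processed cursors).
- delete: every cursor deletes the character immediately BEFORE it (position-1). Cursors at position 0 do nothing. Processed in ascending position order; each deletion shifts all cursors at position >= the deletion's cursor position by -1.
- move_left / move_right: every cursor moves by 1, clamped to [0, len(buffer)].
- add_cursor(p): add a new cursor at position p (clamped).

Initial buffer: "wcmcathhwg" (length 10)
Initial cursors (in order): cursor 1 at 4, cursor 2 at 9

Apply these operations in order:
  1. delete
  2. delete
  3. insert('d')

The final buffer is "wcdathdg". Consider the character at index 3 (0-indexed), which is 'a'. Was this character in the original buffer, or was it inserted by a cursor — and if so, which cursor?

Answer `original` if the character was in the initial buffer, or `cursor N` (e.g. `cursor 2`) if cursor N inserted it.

Answer: original

Derivation:
After op 1 (delete): buffer="wcmathhg" (len 8), cursors c1@3 c2@7, authorship ........
After op 2 (delete): buffer="wcathg" (len 6), cursors c1@2 c2@5, authorship ......
After op 3 (insert('d')): buffer="wcdathdg" (len 8), cursors c1@3 c2@7, authorship ..1...2.
Authorship (.=original, N=cursor N): . . 1 . . . 2 .
Index 3: author = original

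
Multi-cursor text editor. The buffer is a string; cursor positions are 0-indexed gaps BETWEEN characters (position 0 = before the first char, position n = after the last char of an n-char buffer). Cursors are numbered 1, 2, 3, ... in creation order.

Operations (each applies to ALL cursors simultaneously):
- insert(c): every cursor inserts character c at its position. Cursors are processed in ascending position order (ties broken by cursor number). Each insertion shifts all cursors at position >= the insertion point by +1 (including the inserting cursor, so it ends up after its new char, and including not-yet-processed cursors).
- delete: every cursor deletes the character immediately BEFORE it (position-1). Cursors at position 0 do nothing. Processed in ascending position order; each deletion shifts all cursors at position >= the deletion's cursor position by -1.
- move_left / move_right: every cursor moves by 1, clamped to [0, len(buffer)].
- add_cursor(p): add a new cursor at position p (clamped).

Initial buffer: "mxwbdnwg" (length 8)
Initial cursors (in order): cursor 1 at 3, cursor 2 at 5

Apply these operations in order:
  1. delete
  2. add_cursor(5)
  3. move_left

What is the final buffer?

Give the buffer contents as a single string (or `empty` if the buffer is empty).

Answer: mxbnwg

Derivation:
After op 1 (delete): buffer="mxbnwg" (len 6), cursors c1@2 c2@3, authorship ......
After op 2 (add_cursor(5)): buffer="mxbnwg" (len 6), cursors c1@2 c2@3 c3@5, authorship ......
After op 3 (move_left): buffer="mxbnwg" (len 6), cursors c1@1 c2@2 c3@4, authorship ......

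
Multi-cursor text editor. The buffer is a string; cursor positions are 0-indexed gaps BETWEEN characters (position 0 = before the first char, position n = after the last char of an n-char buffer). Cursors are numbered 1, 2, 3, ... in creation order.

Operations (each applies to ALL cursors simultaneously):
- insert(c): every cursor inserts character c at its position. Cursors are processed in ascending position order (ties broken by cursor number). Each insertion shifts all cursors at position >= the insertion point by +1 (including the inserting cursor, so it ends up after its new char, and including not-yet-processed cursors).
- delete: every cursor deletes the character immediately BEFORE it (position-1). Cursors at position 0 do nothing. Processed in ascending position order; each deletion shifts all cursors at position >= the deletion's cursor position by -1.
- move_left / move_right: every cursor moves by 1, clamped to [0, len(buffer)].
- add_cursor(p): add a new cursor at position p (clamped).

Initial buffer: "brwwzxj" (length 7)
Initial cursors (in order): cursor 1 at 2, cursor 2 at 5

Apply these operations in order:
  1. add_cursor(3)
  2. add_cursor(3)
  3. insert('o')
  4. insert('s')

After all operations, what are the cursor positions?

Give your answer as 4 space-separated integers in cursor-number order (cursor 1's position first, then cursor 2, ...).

Answer: 4 13 9 9

Derivation:
After op 1 (add_cursor(3)): buffer="brwwzxj" (len 7), cursors c1@2 c3@3 c2@5, authorship .......
After op 2 (add_cursor(3)): buffer="brwwzxj" (len 7), cursors c1@2 c3@3 c4@3 c2@5, authorship .......
After op 3 (insert('o')): buffer="browoowzoxj" (len 11), cursors c1@3 c3@6 c4@6 c2@9, authorship ..1.34..2..
After op 4 (insert('s')): buffer="broswoosswzosxj" (len 15), cursors c1@4 c3@9 c4@9 c2@13, authorship ..11.3434..22..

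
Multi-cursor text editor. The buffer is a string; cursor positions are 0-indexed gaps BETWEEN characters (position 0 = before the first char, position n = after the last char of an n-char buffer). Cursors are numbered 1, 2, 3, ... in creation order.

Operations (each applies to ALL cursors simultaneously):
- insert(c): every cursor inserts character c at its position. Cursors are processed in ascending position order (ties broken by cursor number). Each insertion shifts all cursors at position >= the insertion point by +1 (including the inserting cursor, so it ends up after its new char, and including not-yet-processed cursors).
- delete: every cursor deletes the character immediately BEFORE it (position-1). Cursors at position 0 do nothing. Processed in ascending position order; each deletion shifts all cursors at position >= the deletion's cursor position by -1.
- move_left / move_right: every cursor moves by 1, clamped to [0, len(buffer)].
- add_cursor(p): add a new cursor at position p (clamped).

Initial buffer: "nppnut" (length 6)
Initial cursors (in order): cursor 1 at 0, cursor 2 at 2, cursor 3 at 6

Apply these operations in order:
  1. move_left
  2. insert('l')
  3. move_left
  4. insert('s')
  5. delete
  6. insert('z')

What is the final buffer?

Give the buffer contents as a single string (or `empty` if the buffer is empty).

After op 1 (move_left): buffer="nppnut" (len 6), cursors c1@0 c2@1 c3@5, authorship ......
After op 2 (insert('l')): buffer="lnlppnult" (len 9), cursors c1@1 c2@3 c3@8, authorship 1.2....3.
After op 3 (move_left): buffer="lnlppnult" (len 9), cursors c1@0 c2@2 c3@7, authorship 1.2....3.
After op 4 (insert('s')): buffer="slnslppnuslt" (len 12), cursors c1@1 c2@4 c3@10, authorship 11.22....33.
After op 5 (delete): buffer="lnlppnult" (len 9), cursors c1@0 c2@2 c3@7, authorship 1.2....3.
After op 6 (insert('z')): buffer="zlnzlppnuzlt" (len 12), cursors c1@1 c2@4 c3@10, authorship 11.22....33.

Answer: zlnzlppnuzlt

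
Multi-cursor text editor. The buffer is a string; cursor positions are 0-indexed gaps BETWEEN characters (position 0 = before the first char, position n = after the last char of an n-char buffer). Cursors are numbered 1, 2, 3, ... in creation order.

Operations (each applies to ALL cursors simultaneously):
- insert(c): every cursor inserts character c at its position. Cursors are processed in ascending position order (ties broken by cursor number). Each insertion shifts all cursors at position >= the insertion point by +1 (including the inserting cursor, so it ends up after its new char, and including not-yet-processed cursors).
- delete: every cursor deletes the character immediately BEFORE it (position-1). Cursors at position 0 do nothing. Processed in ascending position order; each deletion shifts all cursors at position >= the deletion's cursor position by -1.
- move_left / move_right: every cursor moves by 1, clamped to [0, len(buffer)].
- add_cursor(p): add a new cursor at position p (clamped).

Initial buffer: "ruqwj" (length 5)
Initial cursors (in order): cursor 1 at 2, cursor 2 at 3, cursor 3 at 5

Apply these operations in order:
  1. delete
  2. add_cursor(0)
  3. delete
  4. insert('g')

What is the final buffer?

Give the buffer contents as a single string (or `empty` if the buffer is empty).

Answer: gggg

Derivation:
After op 1 (delete): buffer="rw" (len 2), cursors c1@1 c2@1 c3@2, authorship ..
After op 2 (add_cursor(0)): buffer="rw" (len 2), cursors c4@0 c1@1 c2@1 c3@2, authorship ..
After op 3 (delete): buffer="" (len 0), cursors c1@0 c2@0 c3@0 c4@0, authorship 
After op 4 (insert('g')): buffer="gggg" (len 4), cursors c1@4 c2@4 c3@4 c4@4, authorship 1234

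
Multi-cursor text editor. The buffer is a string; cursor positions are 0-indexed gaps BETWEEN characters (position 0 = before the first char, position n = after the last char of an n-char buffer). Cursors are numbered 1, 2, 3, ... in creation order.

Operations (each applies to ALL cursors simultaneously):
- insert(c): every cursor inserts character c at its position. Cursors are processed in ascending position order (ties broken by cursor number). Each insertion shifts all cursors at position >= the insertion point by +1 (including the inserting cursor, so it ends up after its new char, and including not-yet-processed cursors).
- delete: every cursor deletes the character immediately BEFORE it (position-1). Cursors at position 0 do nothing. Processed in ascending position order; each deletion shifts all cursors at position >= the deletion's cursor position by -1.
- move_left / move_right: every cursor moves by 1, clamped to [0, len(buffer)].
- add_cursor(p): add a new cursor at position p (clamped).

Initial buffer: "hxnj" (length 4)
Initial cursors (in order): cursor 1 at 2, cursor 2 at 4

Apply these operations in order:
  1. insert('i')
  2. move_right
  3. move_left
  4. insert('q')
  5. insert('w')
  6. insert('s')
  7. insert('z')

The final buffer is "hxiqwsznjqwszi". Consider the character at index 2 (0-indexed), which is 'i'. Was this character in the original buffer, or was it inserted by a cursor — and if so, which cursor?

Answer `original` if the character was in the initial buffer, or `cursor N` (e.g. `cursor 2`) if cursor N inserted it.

Answer: cursor 1

Derivation:
After op 1 (insert('i')): buffer="hxinji" (len 6), cursors c1@3 c2@6, authorship ..1..2
After op 2 (move_right): buffer="hxinji" (len 6), cursors c1@4 c2@6, authorship ..1..2
After op 3 (move_left): buffer="hxinji" (len 6), cursors c1@3 c2@5, authorship ..1..2
After op 4 (insert('q')): buffer="hxiqnjqi" (len 8), cursors c1@4 c2@7, authorship ..11..22
After op 5 (insert('w')): buffer="hxiqwnjqwi" (len 10), cursors c1@5 c2@9, authorship ..111..222
After op 6 (insert('s')): buffer="hxiqwsnjqwsi" (len 12), cursors c1@6 c2@11, authorship ..1111..2222
After op 7 (insert('z')): buffer="hxiqwsznjqwszi" (len 14), cursors c1@7 c2@13, authorship ..11111..22222
Authorship (.=original, N=cursor N): . . 1 1 1 1 1 . . 2 2 2 2 2
Index 2: author = 1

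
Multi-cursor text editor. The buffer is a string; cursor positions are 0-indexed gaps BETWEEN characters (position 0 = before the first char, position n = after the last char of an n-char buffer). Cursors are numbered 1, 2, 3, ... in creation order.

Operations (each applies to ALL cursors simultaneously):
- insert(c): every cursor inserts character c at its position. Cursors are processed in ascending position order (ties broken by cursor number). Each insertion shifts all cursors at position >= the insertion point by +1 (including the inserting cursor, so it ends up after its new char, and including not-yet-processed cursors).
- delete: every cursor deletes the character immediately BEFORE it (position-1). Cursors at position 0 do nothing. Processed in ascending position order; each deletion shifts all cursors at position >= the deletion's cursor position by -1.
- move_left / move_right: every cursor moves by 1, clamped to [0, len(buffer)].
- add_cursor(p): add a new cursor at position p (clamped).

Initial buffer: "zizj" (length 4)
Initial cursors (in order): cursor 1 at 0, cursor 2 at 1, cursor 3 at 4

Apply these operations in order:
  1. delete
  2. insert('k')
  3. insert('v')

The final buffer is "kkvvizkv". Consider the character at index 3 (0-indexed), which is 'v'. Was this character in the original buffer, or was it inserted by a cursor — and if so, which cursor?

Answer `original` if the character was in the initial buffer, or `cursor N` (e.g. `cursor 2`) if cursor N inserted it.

After op 1 (delete): buffer="iz" (len 2), cursors c1@0 c2@0 c3@2, authorship ..
After op 2 (insert('k')): buffer="kkizk" (len 5), cursors c1@2 c2@2 c3@5, authorship 12..3
After op 3 (insert('v')): buffer="kkvvizkv" (len 8), cursors c1@4 c2@4 c3@8, authorship 1212..33
Authorship (.=original, N=cursor N): 1 2 1 2 . . 3 3
Index 3: author = 2

Answer: cursor 2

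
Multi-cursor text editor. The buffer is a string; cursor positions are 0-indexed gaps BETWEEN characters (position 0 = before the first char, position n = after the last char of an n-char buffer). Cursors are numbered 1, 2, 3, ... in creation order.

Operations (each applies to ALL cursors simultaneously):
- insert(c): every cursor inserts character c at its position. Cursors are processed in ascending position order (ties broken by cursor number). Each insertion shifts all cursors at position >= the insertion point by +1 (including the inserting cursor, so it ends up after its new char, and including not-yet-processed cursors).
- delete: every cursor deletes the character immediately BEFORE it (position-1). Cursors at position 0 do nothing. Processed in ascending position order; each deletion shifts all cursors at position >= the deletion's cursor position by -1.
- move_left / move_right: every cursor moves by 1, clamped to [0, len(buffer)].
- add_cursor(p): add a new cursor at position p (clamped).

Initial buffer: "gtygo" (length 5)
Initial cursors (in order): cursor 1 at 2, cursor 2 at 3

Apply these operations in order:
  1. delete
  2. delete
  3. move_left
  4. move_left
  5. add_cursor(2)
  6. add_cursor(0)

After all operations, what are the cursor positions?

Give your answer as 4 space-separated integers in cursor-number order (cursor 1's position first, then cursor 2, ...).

After op 1 (delete): buffer="ggo" (len 3), cursors c1@1 c2@1, authorship ...
After op 2 (delete): buffer="go" (len 2), cursors c1@0 c2@0, authorship ..
After op 3 (move_left): buffer="go" (len 2), cursors c1@0 c2@0, authorship ..
After op 4 (move_left): buffer="go" (len 2), cursors c1@0 c2@0, authorship ..
After op 5 (add_cursor(2)): buffer="go" (len 2), cursors c1@0 c2@0 c3@2, authorship ..
After op 6 (add_cursor(0)): buffer="go" (len 2), cursors c1@0 c2@0 c4@0 c3@2, authorship ..

Answer: 0 0 2 0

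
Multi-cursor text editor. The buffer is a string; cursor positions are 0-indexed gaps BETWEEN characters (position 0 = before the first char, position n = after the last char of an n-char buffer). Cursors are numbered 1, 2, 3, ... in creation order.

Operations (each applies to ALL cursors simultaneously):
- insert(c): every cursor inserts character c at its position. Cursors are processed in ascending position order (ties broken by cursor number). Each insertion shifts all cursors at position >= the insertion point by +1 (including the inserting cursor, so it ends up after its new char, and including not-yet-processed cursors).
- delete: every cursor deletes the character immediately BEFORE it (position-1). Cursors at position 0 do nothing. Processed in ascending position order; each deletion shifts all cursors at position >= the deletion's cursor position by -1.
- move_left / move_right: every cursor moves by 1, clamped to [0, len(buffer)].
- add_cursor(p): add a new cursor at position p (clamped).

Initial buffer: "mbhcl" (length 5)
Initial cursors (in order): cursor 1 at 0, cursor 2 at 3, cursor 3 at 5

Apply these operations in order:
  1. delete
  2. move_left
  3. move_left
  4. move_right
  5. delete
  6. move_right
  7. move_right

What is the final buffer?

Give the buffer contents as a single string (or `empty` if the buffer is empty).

After op 1 (delete): buffer="mbc" (len 3), cursors c1@0 c2@2 c3@3, authorship ...
After op 2 (move_left): buffer="mbc" (len 3), cursors c1@0 c2@1 c3@2, authorship ...
After op 3 (move_left): buffer="mbc" (len 3), cursors c1@0 c2@0 c3@1, authorship ...
After op 4 (move_right): buffer="mbc" (len 3), cursors c1@1 c2@1 c3@2, authorship ...
After op 5 (delete): buffer="c" (len 1), cursors c1@0 c2@0 c3@0, authorship .
After op 6 (move_right): buffer="c" (len 1), cursors c1@1 c2@1 c3@1, authorship .
After op 7 (move_right): buffer="c" (len 1), cursors c1@1 c2@1 c3@1, authorship .

Answer: c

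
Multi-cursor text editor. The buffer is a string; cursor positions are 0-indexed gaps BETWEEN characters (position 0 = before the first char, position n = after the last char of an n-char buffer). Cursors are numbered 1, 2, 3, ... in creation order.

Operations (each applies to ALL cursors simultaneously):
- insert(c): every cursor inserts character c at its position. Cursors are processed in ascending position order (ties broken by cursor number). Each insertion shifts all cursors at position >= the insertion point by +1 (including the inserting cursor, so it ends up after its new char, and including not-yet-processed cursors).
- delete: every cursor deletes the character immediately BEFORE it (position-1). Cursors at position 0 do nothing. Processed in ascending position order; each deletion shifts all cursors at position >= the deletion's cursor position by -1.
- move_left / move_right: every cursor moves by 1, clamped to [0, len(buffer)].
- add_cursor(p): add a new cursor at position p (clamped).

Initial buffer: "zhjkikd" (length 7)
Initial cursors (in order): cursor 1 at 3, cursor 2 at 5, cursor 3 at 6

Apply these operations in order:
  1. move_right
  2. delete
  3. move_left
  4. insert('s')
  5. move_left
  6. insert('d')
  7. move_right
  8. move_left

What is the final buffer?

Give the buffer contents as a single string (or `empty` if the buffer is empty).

After op 1 (move_right): buffer="zhjkikd" (len 7), cursors c1@4 c2@6 c3@7, authorship .......
After op 2 (delete): buffer="zhji" (len 4), cursors c1@3 c2@4 c3@4, authorship ....
After op 3 (move_left): buffer="zhji" (len 4), cursors c1@2 c2@3 c3@3, authorship ....
After op 4 (insert('s')): buffer="zhsjssi" (len 7), cursors c1@3 c2@6 c3@6, authorship ..1.23.
After op 5 (move_left): buffer="zhsjssi" (len 7), cursors c1@2 c2@5 c3@5, authorship ..1.23.
After op 6 (insert('d')): buffer="zhdsjsddsi" (len 10), cursors c1@3 c2@8 c3@8, authorship ..11.2233.
After op 7 (move_right): buffer="zhdsjsddsi" (len 10), cursors c1@4 c2@9 c3@9, authorship ..11.2233.
After op 8 (move_left): buffer="zhdsjsddsi" (len 10), cursors c1@3 c2@8 c3@8, authorship ..11.2233.

Answer: zhdsjsddsi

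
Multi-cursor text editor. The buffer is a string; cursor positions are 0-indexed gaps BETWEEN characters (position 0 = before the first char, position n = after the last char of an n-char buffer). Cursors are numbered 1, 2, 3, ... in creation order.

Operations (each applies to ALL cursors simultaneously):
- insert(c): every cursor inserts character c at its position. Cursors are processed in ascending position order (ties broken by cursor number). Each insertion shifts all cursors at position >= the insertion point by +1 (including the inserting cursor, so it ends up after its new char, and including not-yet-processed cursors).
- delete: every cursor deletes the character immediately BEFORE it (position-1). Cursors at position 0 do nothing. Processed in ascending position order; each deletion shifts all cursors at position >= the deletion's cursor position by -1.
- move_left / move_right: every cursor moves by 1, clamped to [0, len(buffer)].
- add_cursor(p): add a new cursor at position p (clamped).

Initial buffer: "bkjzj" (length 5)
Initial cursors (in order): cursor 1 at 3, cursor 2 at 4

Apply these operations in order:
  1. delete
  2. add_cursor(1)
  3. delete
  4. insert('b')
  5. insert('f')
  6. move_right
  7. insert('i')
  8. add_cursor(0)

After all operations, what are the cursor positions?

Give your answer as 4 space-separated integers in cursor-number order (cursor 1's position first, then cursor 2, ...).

Answer: 10 10 10 0

Derivation:
After op 1 (delete): buffer="bkj" (len 3), cursors c1@2 c2@2, authorship ...
After op 2 (add_cursor(1)): buffer="bkj" (len 3), cursors c3@1 c1@2 c2@2, authorship ...
After op 3 (delete): buffer="j" (len 1), cursors c1@0 c2@0 c3@0, authorship .
After op 4 (insert('b')): buffer="bbbj" (len 4), cursors c1@3 c2@3 c3@3, authorship 123.
After op 5 (insert('f')): buffer="bbbfffj" (len 7), cursors c1@6 c2@6 c3@6, authorship 123123.
After op 6 (move_right): buffer="bbbfffj" (len 7), cursors c1@7 c2@7 c3@7, authorship 123123.
After op 7 (insert('i')): buffer="bbbfffjiii" (len 10), cursors c1@10 c2@10 c3@10, authorship 123123.123
After op 8 (add_cursor(0)): buffer="bbbfffjiii" (len 10), cursors c4@0 c1@10 c2@10 c3@10, authorship 123123.123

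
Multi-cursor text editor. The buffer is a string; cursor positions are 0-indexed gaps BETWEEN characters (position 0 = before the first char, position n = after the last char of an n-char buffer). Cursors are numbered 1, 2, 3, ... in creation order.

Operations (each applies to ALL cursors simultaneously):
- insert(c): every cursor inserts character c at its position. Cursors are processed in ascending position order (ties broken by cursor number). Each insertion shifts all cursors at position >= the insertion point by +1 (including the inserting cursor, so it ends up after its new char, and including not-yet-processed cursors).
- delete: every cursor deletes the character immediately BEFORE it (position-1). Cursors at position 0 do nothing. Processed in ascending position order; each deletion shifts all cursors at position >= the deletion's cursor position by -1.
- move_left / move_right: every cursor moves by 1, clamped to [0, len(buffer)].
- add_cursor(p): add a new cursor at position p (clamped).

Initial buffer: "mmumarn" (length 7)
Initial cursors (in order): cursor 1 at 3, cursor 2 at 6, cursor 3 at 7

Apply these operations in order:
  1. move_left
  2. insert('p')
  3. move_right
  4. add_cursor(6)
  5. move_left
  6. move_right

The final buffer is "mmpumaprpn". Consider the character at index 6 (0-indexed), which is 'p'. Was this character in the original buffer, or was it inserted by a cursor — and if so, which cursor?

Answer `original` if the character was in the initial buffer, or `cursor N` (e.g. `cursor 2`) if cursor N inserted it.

After op 1 (move_left): buffer="mmumarn" (len 7), cursors c1@2 c2@5 c3@6, authorship .......
After op 2 (insert('p')): buffer="mmpumaprpn" (len 10), cursors c1@3 c2@7 c3@9, authorship ..1...2.3.
After op 3 (move_right): buffer="mmpumaprpn" (len 10), cursors c1@4 c2@8 c3@10, authorship ..1...2.3.
After op 4 (add_cursor(6)): buffer="mmpumaprpn" (len 10), cursors c1@4 c4@6 c2@8 c3@10, authorship ..1...2.3.
After op 5 (move_left): buffer="mmpumaprpn" (len 10), cursors c1@3 c4@5 c2@7 c3@9, authorship ..1...2.3.
After op 6 (move_right): buffer="mmpumaprpn" (len 10), cursors c1@4 c4@6 c2@8 c3@10, authorship ..1...2.3.
Authorship (.=original, N=cursor N): . . 1 . . . 2 . 3 .
Index 6: author = 2

Answer: cursor 2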